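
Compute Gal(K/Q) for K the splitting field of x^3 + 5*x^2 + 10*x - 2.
Gal(K/Q) = S_3 (symmetric group of order 6)

Compute the discriminant of x^3 + (5)*x^2 + (10)*x + (-2): Δ = -2408. Since Δ is not a rational square, the Galois group is not contained in A_3; it must be the full S_3 (irreducibility of the cubic rules out anything smaller).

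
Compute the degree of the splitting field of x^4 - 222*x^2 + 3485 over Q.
[K:Q] = 4

f factors as (x^2 - 17)(x^2 - 205); the splitting field is K = Q(sqrt(17), sqrt(205)). Since 17, 205, and 3485 are all non-squares in Q, the three subfields Q(sqrt(17)), Q(sqrt(205)), Q(sqrt(3485)) are distinct degree-2 extensions, so [K:Q] = 4 (Klein four Galois group).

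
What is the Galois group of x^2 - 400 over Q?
Gal(K/Q) = trivial group (order 1)

x^2 - 400 factors as (x - 20)(x + 20) over Q, so its splitting field is Q itself and the Galois group is trivial.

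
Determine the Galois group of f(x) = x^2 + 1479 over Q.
Gal(K/Q) = Z/2Z (cyclic of order 2)

x^2 + 1479 is irreducible over Q since -1479 is not a rational square. The splitting field Q(sqrt(-1479)) has degree 2 over Q, and its unique nontrivial automorphism is sqrt(-1479) ↦ -sqrt(-1479). Hence Gal(Q(sqrt(-1479))/Q) = Z/2Z.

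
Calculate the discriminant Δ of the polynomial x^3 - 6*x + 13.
Δ = -3699

For a depressed cubic x^3 + p x + q the discriminant is Δ = -4 p^3 - 27 q^2 = -4*(-6)^3 - 27*(13)^2 = 864 - 4563 = -3699.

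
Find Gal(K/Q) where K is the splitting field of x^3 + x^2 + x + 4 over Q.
Gal(K/Q) = S_3 (symmetric group of order 6)

Compute the discriminant of x^3 + (1)*x^2 + (1)*x + (4): Δ = -379. Since Δ is not a rational square, the Galois group is not contained in A_3; it must be the full S_3 (irreducibility of the cubic rules out anything smaller).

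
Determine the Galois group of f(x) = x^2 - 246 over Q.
Gal(K/Q) = Z/2Z (cyclic of order 2)

x^2 - 246 is irreducible over Q since 246 is not a rational square. The splitting field Q(sqrt(246)) has degree 2 over Q, and its unique nontrivial automorphism is sqrt(246) ↦ -sqrt(246). Hence Gal(Q(sqrt(246))/Q) = Z/2Z.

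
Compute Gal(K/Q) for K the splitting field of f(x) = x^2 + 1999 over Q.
Gal(K/Q) = Z/2Z (cyclic of order 2)

x^2 + 1999 is irreducible over Q since -1999 is not a rational square. The splitting field Q(sqrt(-1999)) has degree 2 over Q, and its unique nontrivial automorphism is sqrt(-1999) ↦ -sqrt(-1999). Hence Gal(Q(sqrt(-1999))/Q) = Z/2Z.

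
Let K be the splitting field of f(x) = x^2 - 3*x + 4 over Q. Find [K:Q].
[K:Q] = 2

The discriminant of x^2 + (-3)*x + (4) is b^2 - 4c = 9 - (16) = -7. Since -7 is not a perfect square in Q, the polynomial is irreducible over Q. Its two roots generate a degree-2 extension, so [K:Q] = 2.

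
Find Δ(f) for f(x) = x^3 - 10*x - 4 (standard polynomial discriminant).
Δ = 3568

For a depressed cubic x^3 + p x + q the discriminant is Δ = -4 p^3 - 27 q^2 = -4*(-10)^3 - 27*(-4)^2 = 4000 - 432 = 3568.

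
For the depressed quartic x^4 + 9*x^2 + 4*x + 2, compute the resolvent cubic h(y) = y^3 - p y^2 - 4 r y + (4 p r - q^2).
h(y) = y^3 - 9*y^2 - 8*y + 56

Identify coefficients: p = 9, q = 4, r = 2.
Plug into h(y) = y^3 - p y^2 - 4 r y + (4 p r - q^2):
  h(y) = y^3 - (9) y^2 - 4*(2) y + (4*(9)*(2) - (4)^2)
       = y^3 + (-9) y^2 + (-8) y + (56).
Simplifying: h(y) = y^3 - 9*y^2 - 8*y + 56.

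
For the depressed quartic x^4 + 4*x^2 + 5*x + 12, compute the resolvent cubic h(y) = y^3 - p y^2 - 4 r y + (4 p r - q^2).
h(y) = y^3 - 4*y^2 - 48*y + 167

Identify coefficients: p = 4, q = 5, r = 12.
Plug into h(y) = y^3 - p y^2 - 4 r y + (4 p r - q^2):
  h(y) = y^3 - (4) y^2 - 4*(12) y + (4*(4)*(12) - (5)^2)
       = y^3 + (-4) y^2 + (-48) y + (167).
Simplifying: h(y) = y^3 - 4*y^2 - 48*y + 167.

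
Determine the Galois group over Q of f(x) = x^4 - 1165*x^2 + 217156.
Gal(K/Q) = Z/2Z (cyclic of order 2)

f factors as (x^2 - 233)(x^2 - 932), so the splitting field is K = Q(sqrt(233), sqrt(932)). The squarefree part of 233 is 233 and the squarefree part of 932 is also 233, so sqrt(233) and sqrt(932) are both rational multiples of sqrt(233). Hence Q(sqrt(233)) = Q(sqrt(932)) = Q(sqrt(233)), and the splitting field collapses to a single degree-2 extension with Galois group Z/2Z.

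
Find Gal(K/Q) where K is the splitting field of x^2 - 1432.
Gal(K/Q) = Z/2Z (cyclic of order 2)

x^2 - 1432 is irreducible over Q since 1432 is not a rational square. The splitting field Q(sqrt(1432)) has degree 2 over Q, and its unique nontrivial automorphism is sqrt(1432) ↦ -sqrt(1432). Hence Gal(Q(sqrt(1432))/Q) = Z/2Z.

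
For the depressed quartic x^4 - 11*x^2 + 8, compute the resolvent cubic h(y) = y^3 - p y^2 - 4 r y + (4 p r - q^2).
h(y) = y^3 + 11*y^2 - 32*y - 352

Identify coefficients: p = -11, q = 0, r = 8.
Plug into h(y) = y^3 - p y^2 - 4 r y + (4 p r - q^2):
  h(y) = y^3 - (-11) y^2 - 4*(8) y + (4*(-11)*(8) - (0)^2)
       = y^3 + (11) y^2 + (-32) y + (-352).
Simplifying: h(y) = y^3 + 11*y^2 - 32*y - 352.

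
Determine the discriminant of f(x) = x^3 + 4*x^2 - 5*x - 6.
Δ = 3624

For x^3 + a x^2 + b x + c the discriminant is Δ = 18 a b c - 4 a^3 c + a^2 b^2 - 4 b^3 - 27 c^2.
Plug a = 4, b = -5, c = -6:
  18*(4)*(-5)*(-6) - 4*(4)^3*(-6) + (4)^2*(-5)^2 - 4*(-5)^3 - 27*(-6)^2
  = 2160 + (1536) + 400 + (500) + (-972)
  = 3624.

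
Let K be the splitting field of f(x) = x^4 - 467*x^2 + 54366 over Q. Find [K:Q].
[K:Q] = 4

f factors as (x^2 - 246)(x^2 - 221); the splitting field is K = Q(sqrt(246), sqrt(221)). Since 246, 221, and 54366 are all non-squares in Q, the three subfields Q(sqrt(246)), Q(sqrt(221)), Q(sqrt(54366)) are distinct degree-2 extensions, so [K:Q] = 4 (Klein four Galois group).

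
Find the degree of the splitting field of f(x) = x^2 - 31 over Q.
[K:Q] = 2

The polynomial x^2 - 31 is irreducible over Q since 31 is not a perfect square. Its splitting field is Q(sqrt(31)), which has degree 2 over Q.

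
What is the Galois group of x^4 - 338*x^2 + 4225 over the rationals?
Gal(K/Q) = Z/2Z (cyclic of order 2)

f factors as (x^2 - 13)(x^2 - 325), so the splitting field is K = Q(sqrt(13), sqrt(325)). The squarefree part of 13 is 13 and the squarefree part of 325 is also 13, so sqrt(13) and sqrt(325) are both rational multiples of sqrt(13). Hence Q(sqrt(13)) = Q(sqrt(325)) = Q(sqrt(13)), and the splitting field collapses to a single degree-2 extension with Galois group Z/2Z.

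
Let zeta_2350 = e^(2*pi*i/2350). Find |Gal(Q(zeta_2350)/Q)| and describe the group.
|Gal(Q(zeta_2350)/Q)| = phi(2350) = 920; group ≅ (Z/2350Z)^* ≅ Z/20Z × Z/46Z

The n-th cyclotomic polynomial Φ_2350(x) is the minimal polynomial of zeta_2350 over Q and has degree phi(2350) = 920. So Q(zeta_2350) is a degree-920 Galois extension with Galois group (Z/2350Z)^*. By CRT, (Z/2350Z)^* ≅ (Z/2Z)^* × (Z/25Z)^* × (Z/47Z)^*. Each prime-power unit group is (Z/2Z)^* ≅ trivial group (order 1); (Z/25Z)^* ≅ Z/20Z; (Z/47Z)^* ≅ Z/46Z. Hence Gal(Q(zeta_2350)/Q) ≅ Z/20Z × Z/46Z.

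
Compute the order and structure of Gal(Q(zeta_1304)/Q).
|Gal(Q(zeta_1304)/Q)| = phi(1304) = 648; group ≅ (Z/1304Z)^* ≅ Z/2Z × Z/2Z × Z/162Z

The n-th cyclotomic polynomial Φ_1304(x) is the minimal polynomial of zeta_1304 over Q and has degree phi(1304) = 648. So Q(zeta_1304) is a degree-648 Galois extension with Galois group (Z/1304Z)^*. By CRT, (Z/1304Z)^* ≅ (Z/8Z)^* × (Z/163Z)^*. Each prime-power unit group is (Z/8Z)^* ≅ Z/2Z × Z/2Z; (Z/163Z)^* ≅ Z/162Z. Hence Gal(Q(zeta_1304)/Q) ≅ Z/2Z × Z/2Z × Z/162Z.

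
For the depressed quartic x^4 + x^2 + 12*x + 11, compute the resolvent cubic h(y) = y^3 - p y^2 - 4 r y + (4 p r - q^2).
h(y) = y^3 - y^2 - 44*y - 100

Identify coefficients: p = 1, q = 12, r = 11.
Plug into h(y) = y^3 - p y^2 - 4 r y + (4 p r - q^2):
  h(y) = y^3 - (1) y^2 - 4*(11) y + (4*(1)*(11) - (12)^2)
       = y^3 + (-1) y^2 + (-44) y + (-100).
Simplifying: h(y) = y^3 - y^2 - 44*y - 100.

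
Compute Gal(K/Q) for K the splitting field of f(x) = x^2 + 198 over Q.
Gal(K/Q) = Z/2Z (cyclic of order 2)

x^2 + 198 is irreducible over Q since -198 is not a rational square. The splitting field Q(sqrt(-198)) has degree 2 over Q, and its unique nontrivial automorphism is sqrt(-198) ↦ -sqrt(-198). Hence Gal(Q(sqrt(-198))/Q) = Z/2Z.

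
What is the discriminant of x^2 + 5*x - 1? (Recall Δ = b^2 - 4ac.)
Δ = 29

For a quadratic a x^2 + b x + c the discriminant is Δ = b^2 - 4ac = (5)^2 - 4*(1)*(-1) = 25 - (-4) = 29.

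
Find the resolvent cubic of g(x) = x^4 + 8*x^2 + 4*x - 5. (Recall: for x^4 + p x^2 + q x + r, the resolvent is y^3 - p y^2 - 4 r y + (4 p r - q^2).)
h(y) = y^3 - 8*y^2 + 20*y - 176

Identify coefficients: p = 8, q = 4, r = -5.
Plug into h(y) = y^3 - p y^2 - 4 r y + (4 p r - q^2):
  h(y) = y^3 - (8) y^2 - 4*(-5) y + (4*(8)*(-5) - (4)^2)
       = y^3 + (-8) y^2 + (20) y + (-176).
Simplifying: h(y) = y^3 - 8*y^2 + 20*y - 176.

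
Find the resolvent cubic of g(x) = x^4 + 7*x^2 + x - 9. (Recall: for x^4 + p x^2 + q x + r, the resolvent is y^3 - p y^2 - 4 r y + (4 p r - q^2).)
h(y) = y^3 - 7*y^2 + 36*y - 253

Identify coefficients: p = 7, q = 1, r = -9.
Plug into h(y) = y^3 - p y^2 - 4 r y + (4 p r - q^2):
  h(y) = y^3 - (7) y^2 - 4*(-9) y + (4*(7)*(-9) - (1)^2)
       = y^3 + (-7) y^2 + (36) y + (-253).
Simplifying: h(y) = y^3 - 7*y^2 + 36*y - 253.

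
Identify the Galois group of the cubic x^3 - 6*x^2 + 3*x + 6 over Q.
Gal(K/Q) = S_3 (symmetric group of order 6)

Compute the discriminant of x^3 + (-6)*x^2 + (3)*x + (6): Δ = 2484. Since Δ is not a rational square, the Galois group is not contained in A_3; it must be the full S_3 (irreducibility of the cubic rules out anything smaller).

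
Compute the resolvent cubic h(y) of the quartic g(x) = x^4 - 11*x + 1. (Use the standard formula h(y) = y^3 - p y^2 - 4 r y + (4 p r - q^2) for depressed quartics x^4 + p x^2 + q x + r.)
h(y) = y^3 - 4*y - 121

Identify coefficients: p = 0, q = -11, r = 1.
Plug into h(y) = y^3 - p y^2 - 4 r y + (4 p r - q^2):
  h(y) = y^3 - (0) y^2 - 4*(1) y + (4*(0)*(1) - (-11)^2)
       = y^3 + (0) y^2 + (-4) y + (-121).
Simplifying: h(y) = y^3 - 4*y - 121.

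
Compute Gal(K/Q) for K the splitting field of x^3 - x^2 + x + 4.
Gal(K/Q) = S_3 (symmetric group of order 6)

Compute the discriminant of x^3 + (-1)*x^2 + (1)*x + (4): Δ = -491. Since Δ is not a rational square, the Galois group is not contained in A_3; it must be the full S_3 (irreducibility of the cubic rules out anything smaller).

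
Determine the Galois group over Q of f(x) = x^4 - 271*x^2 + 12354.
Gal(K/Q) = V_4 (Klein four-group, Z/2Z × Z/2Z)

f factors as (x^2 - 213)(x^2 - 58), so the splitting field is K = Q(sqrt(213), sqrt(58)). The elements 213, 58, 12354 are all non-squares in Q, so sqrt(213) and sqrt(58) generate independent quadratic extensions. Thus [K:Q] = 4 and Gal(K/Q) is generated by the two order-2 automorphisms sqrt(213) ↦ -sqrt(213) and sqrt(58) ↦ -sqrt(58), giving V_4.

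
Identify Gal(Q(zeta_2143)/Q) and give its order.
|Gal(Q(zeta_2143)/Q)| = phi(2143) = 2142; group ≅ (Z/2143Z)^* ≅ Z/2142Z

The n-th cyclotomic polynomial Φ_2143(x) is the minimal polynomial of zeta_2143 over Q and has degree phi(2143) = 2142. So Q(zeta_2143) is a degree-2142 Galois extension with Galois group (Z/2143Z)^*. (Z/2143Z)^* is cyclic since 2143 is an odd prime power (or 4). Hence Gal(Q(zeta_2143)/Q) ≅ Z/2142Z.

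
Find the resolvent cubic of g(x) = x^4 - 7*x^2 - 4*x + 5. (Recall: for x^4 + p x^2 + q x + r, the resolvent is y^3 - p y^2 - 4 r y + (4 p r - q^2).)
h(y) = y^3 + 7*y^2 - 20*y - 156

Identify coefficients: p = -7, q = -4, r = 5.
Plug into h(y) = y^3 - p y^2 - 4 r y + (4 p r - q^2):
  h(y) = y^3 - (-7) y^2 - 4*(5) y + (4*(-7)*(5) - (-4)^2)
       = y^3 + (7) y^2 + (-20) y + (-156).
Simplifying: h(y) = y^3 + 7*y^2 - 20*y - 156.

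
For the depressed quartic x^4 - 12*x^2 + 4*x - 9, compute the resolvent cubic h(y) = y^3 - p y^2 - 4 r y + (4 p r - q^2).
h(y) = y^3 + 12*y^2 + 36*y + 416

Identify coefficients: p = -12, q = 4, r = -9.
Plug into h(y) = y^3 - p y^2 - 4 r y + (4 p r - q^2):
  h(y) = y^3 - (-12) y^2 - 4*(-9) y + (4*(-12)*(-9) - (4)^2)
       = y^3 + (12) y^2 + (36) y + (416).
Simplifying: h(y) = y^3 + 12*y^2 + 36*y + 416.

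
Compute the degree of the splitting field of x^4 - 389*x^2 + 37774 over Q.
[K:Q] = 4

f factors as (x^2 - 202)(x^2 - 187); the splitting field is K = Q(sqrt(202), sqrt(187)). Since 202, 187, and 37774 are all non-squares in Q, the three subfields Q(sqrt(202)), Q(sqrt(187)), Q(sqrt(37774)) are distinct degree-2 extensions, so [K:Q] = 4 (Klein four Galois group).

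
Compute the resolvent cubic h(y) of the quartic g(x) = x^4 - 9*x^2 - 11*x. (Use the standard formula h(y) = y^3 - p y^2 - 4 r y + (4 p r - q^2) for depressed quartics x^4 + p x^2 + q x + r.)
h(y) = y^3 + 9*y^2 - 121

Identify coefficients: p = -9, q = -11, r = 0.
Plug into h(y) = y^3 - p y^2 - 4 r y + (4 p r - q^2):
  h(y) = y^3 - (-9) y^2 - 4*(0) y + (4*(-9)*(0) - (-11)^2)
       = y^3 + (9) y^2 + (0) y + (-121).
Simplifying: h(y) = y^3 + 9*y^2 - 121.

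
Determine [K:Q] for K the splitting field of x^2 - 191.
[K:Q] = 2

The polynomial x^2 - 191 is irreducible over Q since 191 is not a perfect square. Its splitting field is Q(sqrt(191)), which has degree 2 over Q.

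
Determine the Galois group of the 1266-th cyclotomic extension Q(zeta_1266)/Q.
|Gal(Q(zeta_1266)/Q)| = phi(1266) = 420; group ≅ (Z/1266Z)^* ≅ Z/2Z × Z/210Z

The n-th cyclotomic polynomial Φ_1266(x) is the minimal polynomial of zeta_1266 over Q and has degree phi(1266) = 420. So Q(zeta_1266) is a degree-420 Galois extension with Galois group (Z/1266Z)^*. By CRT, (Z/1266Z)^* ≅ (Z/2Z)^* × (Z/3Z)^* × (Z/211Z)^*. Each prime-power unit group is (Z/2Z)^* ≅ trivial group (order 1); (Z/3Z)^* ≅ Z/2Z; (Z/211Z)^* ≅ Z/210Z. Hence Gal(Q(zeta_1266)/Q) ≅ Z/2Z × Z/210Z.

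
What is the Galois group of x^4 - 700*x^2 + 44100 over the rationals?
Gal(K/Q) = Z/2Z (cyclic of order 2)

f factors as (x^2 - 70)(x^2 - 630), so the splitting field is K = Q(sqrt(70), sqrt(630)). The squarefree part of 70 is 70 and the squarefree part of 630 is also 70, so sqrt(70) and sqrt(630) are both rational multiples of sqrt(70). Hence Q(sqrt(70)) = Q(sqrt(630)) = Q(sqrt(70)), and the splitting field collapses to a single degree-2 extension with Galois group Z/2Z.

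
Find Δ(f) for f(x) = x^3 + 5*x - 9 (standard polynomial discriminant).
Δ = -2687

For a depressed cubic x^3 + p x + q the discriminant is Δ = -4 p^3 - 27 q^2 = -4*(5)^3 - 27*(-9)^2 = -500 - 2187 = -2687.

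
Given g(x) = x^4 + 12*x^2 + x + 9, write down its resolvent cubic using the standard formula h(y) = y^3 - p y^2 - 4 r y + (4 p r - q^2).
h(y) = y^3 - 12*y^2 - 36*y + 431

Identify coefficients: p = 12, q = 1, r = 9.
Plug into h(y) = y^3 - p y^2 - 4 r y + (4 p r - q^2):
  h(y) = y^3 - (12) y^2 - 4*(9) y + (4*(12)*(9) - (1)^2)
       = y^3 + (-12) y^2 + (-36) y + (431).
Simplifying: h(y) = y^3 - 12*y^2 - 36*y + 431.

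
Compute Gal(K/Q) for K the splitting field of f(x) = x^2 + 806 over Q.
Gal(K/Q) = Z/2Z (cyclic of order 2)

x^2 + 806 is irreducible over Q since -806 is not a rational square. The splitting field Q(sqrt(-806)) has degree 2 over Q, and its unique nontrivial automorphism is sqrt(-806) ↦ -sqrt(-806). Hence Gal(Q(sqrt(-806))/Q) = Z/2Z.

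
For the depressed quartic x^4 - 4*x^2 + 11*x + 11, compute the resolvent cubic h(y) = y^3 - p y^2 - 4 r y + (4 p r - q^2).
h(y) = y^3 + 4*y^2 - 44*y - 297

Identify coefficients: p = -4, q = 11, r = 11.
Plug into h(y) = y^3 - p y^2 - 4 r y + (4 p r - q^2):
  h(y) = y^3 - (-4) y^2 - 4*(11) y + (4*(-4)*(11) - (11)^2)
       = y^3 + (4) y^2 + (-44) y + (-297).
Simplifying: h(y) = y^3 + 4*y^2 - 44*y - 297.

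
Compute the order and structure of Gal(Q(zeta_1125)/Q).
|Gal(Q(zeta_1125)/Q)| = phi(1125) = 600; group ≅ (Z/1125Z)^* ≅ Z/6Z × Z/100Z

The n-th cyclotomic polynomial Φ_1125(x) is the minimal polynomial of zeta_1125 over Q and has degree phi(1125) = 600. So Q(zeta_1125) is a degree-600 Galois extension with Galois group (Z/1125Z)^*. By CRT, (Z/1125Z)^* ≅ (Z/9Z)^* × (Z/125Z)^*. Each prime-power unit group is (Z/9Z)^* ≅ Z/6Z; (Z/125Z)^* ≅ Z/100Z. Hence Gal(Q(zeta_1125)/Q) ≅ Z/6Z × Z/100Z.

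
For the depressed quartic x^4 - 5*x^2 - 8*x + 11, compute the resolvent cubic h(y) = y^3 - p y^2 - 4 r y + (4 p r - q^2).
h(y) = y^3 + 5*y^2 - 44*y - 284

Identify coefficients: p = -5, q = -8, r = 11.
Plug into h(y) = y^3 - p y^2 - 4 r y + (4 p r - q^2):
  h(y) = y^3 - (-5) y^2 - 4*(11) y + (4*(-5)*(11) - (-8)^2)
       = y^3 + (5) y^2 + (-44) y + (-284).
Simplifying: h(y) = y^3 + 5*y^2 - 44*y - 284.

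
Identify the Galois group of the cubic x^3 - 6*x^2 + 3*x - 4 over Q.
Gal(K/Q) = S_3 (symmetric group of order 6)

Compute the discriminant of x^3 + (-6)*x^2 + (3)*x + (-4): Δ = -2376. Since Δ is not a rational square, the Galois group is not contained in A_3; it must be the full S_3 (irreducibility of the cubic rules out anything smaller).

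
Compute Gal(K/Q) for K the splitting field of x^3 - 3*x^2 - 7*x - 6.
Gal(K/Q) = S_3 (symmetric group of order 6)

Compute the discriminant of x^3 + (-3)*x^2 + (-7)*x + (-6): Δ = -2075. Since Δ is not a rational square, the Galois group is not contained in A_3; it must be the full S_3 (irreducibility of the cubic rules out anything smaller).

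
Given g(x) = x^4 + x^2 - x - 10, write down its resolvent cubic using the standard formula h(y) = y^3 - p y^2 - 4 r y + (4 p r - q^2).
h(y) = y^3 - y^2 + 40*y - 41

Identify coefficients: p = 1, q = -1, r = -10.
Plug into h(y) = y^3 - p y^2 - 4 r y + (4 p r - q^2):
  h(y) = y^3 - (1) y^2 - 4*(-10) y + (4*(1)*(-10) - (-1)^2)
       = y^3 + (-1) y^2 + (40) y + (-41).
Simplifying: h(y) = y^3 - y^2 + 40*y - 41.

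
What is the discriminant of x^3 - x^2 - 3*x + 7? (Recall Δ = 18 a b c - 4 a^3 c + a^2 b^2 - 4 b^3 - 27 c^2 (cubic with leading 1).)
Δ = -800

For x^3 + a x^2 + b x + c the discriminant is Δ = 18 a b c - 4 a^3 c + a^2 b^2 - 4 b^3 - 27 c^2.
Plug a = -1, b = -3, c = 7:
  18*(-1)*(-3)*(7) - 4*(-1)^3*(7) + (-1)^2*(-3)^2 - 4*(-3)^3 - 27*(7)^2
  = 378 + (28) + 9 + (108) + (-1323)
  = -800.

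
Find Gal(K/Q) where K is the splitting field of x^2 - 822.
Gal(K/Q) = Z/2Z (cyclic of order 2)

x^2 - 822 is irreducible over Q since 822 is not a rational square. The splitting field Q(sqrt(822)) has degree 2 over Q, and its unique nontrivial automorphism is sqrt(822) ↦ -sqrt(822). Hence Gal(Q(sqrt(822))/Q) = Z/2Z.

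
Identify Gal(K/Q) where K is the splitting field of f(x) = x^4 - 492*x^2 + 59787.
Gal(K/Q) = V_4 (Klein four-group, Z/2Z × Z/2Z)

f factors as (x^2 - 273)(x^2 - 219), so the splitting field is K = Q(sqrt(273), sqrt(219)). The elements 273, 219, 59787 are all non-squares in Q, so sqrt(273) and sqrt(219) generate independent quadratic extensions. Thus [K:Q] = 4 and Gal(K/Q) is generated by the two order-2 automorphisms sqrt(273) ↦ -sqrt(273) and sqrt(219) ↦ -sqrt(219), giving V_4.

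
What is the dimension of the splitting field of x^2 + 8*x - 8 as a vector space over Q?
[K:Q] = 2

The discriminant of x^2 + (8)*x + (-8) is b^2 - 4c = 64 - (-32) = 96. Since 96 is not a perfect square in Q, the polynomial is irreducible over Q. Its two roots generate a degree-2 extension, so [K:Q] = 2.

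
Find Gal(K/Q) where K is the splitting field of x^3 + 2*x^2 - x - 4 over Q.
Gal(K/Q) = S_3 (symmetric group of order 6)

Compute the discriminant of x^3 + (2)*x^2 + (-1)*x + (-4): Δ = -152. Since Δ is not a rational square, the Galois group is not contained in A_3; it must be the full S_3 (irreducibility of the cubic rules out anything smaller).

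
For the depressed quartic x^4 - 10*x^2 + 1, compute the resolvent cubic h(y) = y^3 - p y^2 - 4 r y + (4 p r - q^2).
h(y) = y^3 + 10*y^2 - 4*y - 40

Identify coefficients: p = -10, q = 0, r = 1.
Plug into h(y) = y^3 - p y^2 - 4 r y + (4 p r - q^2):
  h(y) = y^3 - (-10) y^2 - 4*(1) y + (4*(-10)*(1) - (0)^2)
       = y^3 + (10) y^2 + (-4) y + (-40).
Simplifying: h(y) = y^3 + 10*y^2 - 4*y - 40.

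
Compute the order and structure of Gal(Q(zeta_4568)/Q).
|Gal(Q(zeta_4568)/Q)| = phi(4568) = 2280; group ≅ (Z/4568Z)^* ≅ Z/2Z × Z/2Z × Z/570Z

The n-th cyclotomic polynomial Φ_4568(x) is the minimal polynomial of zeta_4568 over Q and has degree phi(4568) = 2280. So Q(zeta_4568) is a degree-2280 Galois extension with Galois group (Z/4568Z)^*. By CRT, (Z/4568Z)^* ≅ (Z/8Z)^* × (Z/571Z)^*. Each prime-power unit group is (Z/8Z)^* ≅ Z/2Z × Z/2Z; (Z/571Z)^* ≅ Z/570Z. Hence Gal(Q(zeta_4568)/Q) ≅ Z/2Z × Z/2Z × Z/570Z.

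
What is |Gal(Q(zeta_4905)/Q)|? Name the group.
|Gal(Q(zeta_4905)/Q)| = phi(4905) = 2592; group ≅ (Z/4905Z)^* ≅ Z/4Z × Z/6Z × Z/108Z

The n-th cyclotomic polynomial Φ_4905(x) is the minimal polynomial of zeta_4905 over Q and has degree phi(4905) = 2592. So Q(zeta_4905) is a degree-2592 Galois extension with Galois group (Z/4905Z)^*. By CRT, (Z/4905Z)^* ≅ (Z/9Z)^* × (Z/5Z)^* × (Z/109Z)^*. Each prime-power unit group is (Z/9Z)^* ≅ Z/6Z; (Z/5Z)^* ≅ Z/4Z; (Z/109Z)^* ≅ Z/108Z. Hence Gal(Q(zeta_4905)/Q) ≅ Z/4Z × Z/6Z × Z/108Z.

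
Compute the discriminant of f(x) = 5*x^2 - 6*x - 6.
Δ = 156

For a quadratic a x^2 + b x + c the discriminant is Δ = b^2 - 4ac = (-6)^2 - 4*(5)*(-6) = 36 - (-120) = 156.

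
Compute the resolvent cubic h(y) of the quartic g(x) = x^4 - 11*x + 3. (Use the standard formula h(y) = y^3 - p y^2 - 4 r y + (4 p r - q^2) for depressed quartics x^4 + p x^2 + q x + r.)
h(y) = y^3 - 12*y - 121

Identify coefficients: p = 0, q = -11, r = 3.
Plug into h(y) = y^3 - p y^2 - 4 r y + (4 p r - q^2):
  h(y) = y^3 - (0) y^2 - 4*(3) y + (4*(0)*(3) - (-11)^2)
       = y^3 + (0) y^2 + (-12) y + (-121).
Simplifying: h(y) = y^3 - 12*y - 121.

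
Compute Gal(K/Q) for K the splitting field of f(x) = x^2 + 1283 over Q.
Gal(K/Q) = Z/2Z (cyclic of order 2)

x^2 + 1283 is irreducible over Q since -1283 is not a rational square. The splitting field Q(sqrt(-1283)) has degree 2 over Q, and its unique nontrivial automorphism is sqrt(-1283) ↦ -sqrt(-1283). Hence Gal(Q(sqrt(-1283))/Q) = Z/2Z.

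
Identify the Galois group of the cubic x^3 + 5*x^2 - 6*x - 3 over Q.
Gal(K/Q) = S_3 (symmetric group of order 6)

Compute the discriminant of x^3 + (5)*x^2 + (-6)*x + (-3): Δ = 4641. Since Δ is not a rational square, the Galois group is not contained in A_3; it must be the full S_3 (irreducibility of the cubic rules out anything smaller).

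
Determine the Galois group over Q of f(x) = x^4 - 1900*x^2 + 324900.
Gal(K/Q) = Z/2Z (cyclic of order 2)

f factors as (x^2 - 190)(x^2 - 1710), so the splitting field is K = Q(sqrt(190), sqrt(1710)). The squarefree part of 190 is 190 and the squarefree part of 1710 is also 190, so sqrt(190) and sqrt(1710) are both rational multiples of sqrt(190). Hence Q(sqrt(190)) = Q(sqrt(1710)) = Q(sqrt(190)), and the splitting field collapses to a single degree-2 extension with Galois group Z/2Z.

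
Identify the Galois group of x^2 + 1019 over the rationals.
Gal(K/Q) = Z/2Z (cyclic of order 2)

x^2 + 1019 is irreducible over Q since -1019 is not a rational square. The splitting field Q(sqrt(-1019)) has degree 2 over Q, and its unique nontrivial automorphism is sqrt(-1019) ↦ -sqrt(-1019). Hence Gal(Q(sqrt(-1019))/Q) = Z/2Z.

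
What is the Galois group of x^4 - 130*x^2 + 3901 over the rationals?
Gal(K/Q) = V_4 (Klein four-group, Z/2Z × Z/2Z)

f factors as (x^2 - 47)(x^2 - 83), so the splitting field is K = Q(sqrt(47), sqrt(83)). The elements 47, 83, 3901 are all non-squares in Q, so sqrt(47) and sqrt(83) generate independent quadratic extensions. Thus [K:Q] = 4 and Gal(K/Q) is generated by the two order-2 automorphisms sqrt(47) ↦ -sqrt(47) and sqrt(83) ↦ -sqrt(83), giving V_4.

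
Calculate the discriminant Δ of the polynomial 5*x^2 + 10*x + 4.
Δ = 20

For a quadratic a x^2 + b x + c the discriminant is Δ = b^2 - 4ac = (10)^2 - 4*(5)*(4) = 100 - (80) = 20.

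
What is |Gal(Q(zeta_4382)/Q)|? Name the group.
|Gal(Q(zeta_4382)/Q)| = phi(4382) = 1872; group ≅ (Z/4382Z)^* ≅ Z/6Z × Z/312Z

The n-th cyclotomic polynomial Φ_4382(x) is the minimal polynomial of zeta_4382 over Q and has degree phi(4382) = 1872. So Q(zeta_4382) is a degree-1872 Galois extension with Galois group (Z/4382Z)^*. By CRT, (Z/4382Z)^* ≅ (Z/2Z)^* × (Z/7Z)^* × (Z/313Z)^*. Each prime-power unit group is (Z/2Z)^* ≅ trivial group (order 1); (Z/7Z)^* ≅ Z/6Z; (Z/313Z)^* ≅ Z/312Z. Hence Gal(Q(zeta_4382)/Q) ≅ Z/6Z × Z/312Z.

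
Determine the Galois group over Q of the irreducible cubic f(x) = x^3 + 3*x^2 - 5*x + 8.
Gal(K/Q) = S_3 (symmetric group of order 6)

Compute the discriminant of x^3 + (3)*x^2 + (-5)*x + (8): Δ = -4027. Since Δ is not a rational square, the Galois group is not contained in A_3; it must be the full S_3 (irreducibility of the cubic rules out anything smaller).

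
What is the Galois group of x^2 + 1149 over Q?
Gal(K/Q) = Z/2Z (cyclic of order 2)

x^2 + 1149 is irreducible over Q since -1149 is not a rational square. The splitting field Q(sqrt(-1149)) has degree 2 over Q, and its unique nontrivial automorphism is sqrt(-1149) ↦ -sqrt(-1149). Hence Gal(Q(sqrt(-1149))/Q) = Z/2Z.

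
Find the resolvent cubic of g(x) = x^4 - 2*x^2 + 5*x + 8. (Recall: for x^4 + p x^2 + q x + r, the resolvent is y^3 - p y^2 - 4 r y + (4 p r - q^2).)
h(y) = y^3 + 2*y^2 - 32*y - 89

Identify coefficients: p = -2, q = 5, r = 8.
Plug into h(y) = y^3 - p y^2 - 4 r y + (4 p r - q^2):
  h(y) = y^3 - (-2) y^2 - 4*(8) y + (4*(-2)*(8) - (5)^2)
       = y^3 + (2) y^2 + (-32) y + (-89).
Simplifying: h(y) = y^3 + 2*y^2 - 32*y - 89.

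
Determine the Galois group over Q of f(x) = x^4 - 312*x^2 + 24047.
Gal(K/Q) = V_4 (Klein four-group, Z/2Z × Z/2Z)

f factors as (x^2 - 173)(x^2 - 139), so the splitting field is K = Q(sqrt(173), sqrt(139)). The elements 173, 139, 24047 are all non-squares in Q, so sqrt(173) and sqrt(139) generate independent quadratic extensions. Thus [K:Q] = 4 and Gal(K/Q) is generated by the two order-2 automorphisms sqrt(173) ↦ -sqrt(173) and sqrt(139) ↦ -sqrt(139), giving V_4.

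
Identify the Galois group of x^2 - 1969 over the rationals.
Gal(K/Q) = Z/2Z (cyclic of order 2)

x^2 - 1969 is irreducible over Q since 1969 is not a rational square. The splitting field Q(sqrt(1969)) has degree 2 over Q, and its unique nontrivial automorphism is sqrt(1969) ↦ -sqrt(1969). Hence Gal(Q(sqrt(1969))/Q) = Z/2Z.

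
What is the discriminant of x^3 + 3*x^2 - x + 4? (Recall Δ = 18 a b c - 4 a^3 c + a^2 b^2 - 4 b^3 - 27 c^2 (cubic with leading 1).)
Δ = -1067

For x^3 + a x^2 + b x + c the discriminant is Δ = 18 a b c - 4 a^3 c + a^2 b^2 - 4 b^3 - 27 c^2.
Plug a = 3, b = -1, c = 4:
  18*(3)*(-1)*(4) - 4*(3)^3*(4) + (3)^2*(-1)^2 - 4*(-1)^3 - 27*(4)^2
  = -216 + (-432) + 9 + (4) + (-432)
  = -1067.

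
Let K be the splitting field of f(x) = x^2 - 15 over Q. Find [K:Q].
[K:Q] = 2

The discriminant of x^2 + (0)*x + (-15) is b^2 - 4c = 0 - (-60) = 60. Since 60 is not a perfect square in Q, the polynomial is irreducible over Q. Its two roots generate a degree-2 extension, so [K:Q] = 2.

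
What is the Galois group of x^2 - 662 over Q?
Gal(K/Q) = Z/2Z (cyclic of order 2)

x^2 - 662 is irreducible over Q since 662 is not a rational square. The splitting field Q(sqrt(662)) has degree 2 over Q, and its unique nontrivial automorphism is sqrt(662) ↦ -sqrt(662). Hence Gal(Q(sqrt(662))/Q) = Z/2Z.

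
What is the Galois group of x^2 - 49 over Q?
Gal(K/Q) = trivial group (order 1)

x^2 - 49 factors as (x - 7)(x + 7) over Q, so its splitting field is Q itself and the Galois group is trivial.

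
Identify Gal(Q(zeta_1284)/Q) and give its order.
|Gal(Q(zeta_1284)/Q)| = phi(1284) = 424; group ≅ (Z/1284Z)^* ≅ Z/2Z × Z/2Z × Z/106Z

The n-th cyclotomic polynomial Φ_1284(x) is the minimal polynomial of zeta_1284 over Q and has degree phi(1284) = 424. So Q(zeta_1284) is a degree-424 Galois extension with Galois group (Z/1284Z)^*. By CRT, (Z/1284Z)^* ≅ (Z/4Z)^* × (Z/3Z)^* × (Z/107Z)^*. Each prime-power unit group is (Z/4Z)^* ≅ Z/2Z; (Z/3Z)^* ≅ Z/2Z; (Z/107Z)^* ≅ Z/106Z. Hence Gal(Q(zeta_1284)/Q) ≅ Z/2Z × Z/2Z × Z/106Z.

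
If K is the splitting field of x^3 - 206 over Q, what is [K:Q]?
[K:Q] = 6

x^3 - 206 has one real root r = 206^(1/3) and two complex roots r*zeta_3, r*zeta_3^2 where zeta_3 = e^(2*pi*i/3). The splitting field is Q(r, zeta_3). [Q(r):Q] = 3 and [Q(zeta_3):Q] = 2 with gcd = 1, so [Q(r, zeta_3):Q] = 3 * 2 = 6.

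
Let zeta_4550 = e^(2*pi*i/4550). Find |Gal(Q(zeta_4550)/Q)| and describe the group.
|Gal(Q(zeta_4550)/Q)| = phi(4550) = 1440; group ≅ (Z/4550Z)^* ≅ Z/6Z × Z/12Z × Z/20Z

The n-th cyclotomic polynomial Φ_4550(x) is the minimal polynomial of zeta_4550 over Q and has degree phi(4550) = 1440. So Q(zeta_4550) is a degree-1440 Galois extension with Galois group (Z/4550Z)^*. By CRT, (Z/4550Z)^* ≅ (Z/2Z)^* × (Z/25Z)^* × (Z/7Z)^* × (Z/13Z)^*. Each prime-power unit group is (Z/2Z)^* ≅ trivial group (order 1); (Z/25Z)^* ≅ Z/20Z; (Z/7Z)^* ≅ Z/6Z; (Z/13Z)^* ≅ Z/12Z. Hence Gal(Q(zeta_4550)/Q) ≅ Z/6Z × Z/12Z × Z/20Z.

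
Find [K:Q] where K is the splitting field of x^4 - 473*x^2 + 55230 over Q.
[K:Q] = 4

f factors as (x^2 - 263)(x^2 - 210); the splitting field is K = Q(sqrt(263), sqrt(210)). Since 263, 210, and 55230 are all non-squares in Q, the three subfields Q(sqrt(263)), Q(sqrt(210)), Q(sqrt(55230)) are distinct degree-2 extensions, so [K:Q] = 4 (Klein four Galois group).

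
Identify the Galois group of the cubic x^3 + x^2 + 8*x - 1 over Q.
Gal(K/Q) = S_3 (symmetric group of order 6)

Compute the discriminant of x^3 + (1)*x^2 + (8)*x + (-1): Δ = -2151. Since Δ is not a rational square, the Galois group is not contained in A_3; it must be the full S_3 (irreducibility of the cubic rules out anything smaller).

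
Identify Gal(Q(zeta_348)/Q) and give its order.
|Gal(Q(zeta_348)/Q)| = phi(348) = 112; group ≅ (Z/348Z)^* ≅ Z/2Z × Z/2Z × Z/28Z

The n-th cyclotomic polynomial Φ_348(x) is the minimal polynomial of zeta_348 over Q and has degree phi(348) = 112. So Q(zeta_348) is a degree-112 Galois extension with Galois group (Z/348Z)^*. By CRT, (Z/348Z)^* ≅ (Z/4Z)^* × (Z/3Z)^* × (Z/29Z)^*. Each prime-power unit group is (Z/4Z)^* ≅ Z/2Z; (Z/3Z)^* ≅ Z/2Z; (Z/29Z)^* ≅ Z/28Z. Hence Gal(Q(zeta_348)/Q) ≅ Z/2Z × Z/2Z × Z/28Z.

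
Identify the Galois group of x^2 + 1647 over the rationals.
Gal(K/Q) = Z/2Z (cyclic of order 2)

x^2 + 1647 is irreducible over Q since -1647 is not a rational square. The splitting field Q(sqrt(-1647)) has degree 2 over Q, and its unique nontrivial automorphism is sqrt(-1647) ↦ -sqrt(-1647). Hence Gal(Q(sqrt(-1647))/Q) = Z/2Z.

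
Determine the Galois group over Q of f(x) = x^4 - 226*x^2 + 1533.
Gal(K/Q) = V_4 (Klein four-group, Z/2Z × Z/2Z)

f factors as (x^2 - 7)(x^2 - 219), so the splitting field is K = Q(sqrt(7), sqrt(219)). The elements 7, 219, 1533 are all non-squares in Q, so sqrt(7) and sqrt(219) generate independent quadratic extensions. Thus [K:Q] = 4 and Gal(K/Q) is generated by the two order-2 automorphisms sqrt(7) ↦ -sqrt(7) and sqrt(219) ↦ -sqrt(219), giving V_4.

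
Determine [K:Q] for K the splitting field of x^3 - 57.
[K:Q] = 6

x^3 - 57 has one real root r = 57^(1/3) and two complex roots r*zeta_3, r*zeta_3^2 where zeta_3 = e^(2*pi*i/3). The splitting field is Q(r, zeta_3). [Q(r):Q] = 3 and [Q(zeta_3):Q] = 2 with gcd = 1, so [Q(r, zeta_3):Q] = 3 * 2 = 6.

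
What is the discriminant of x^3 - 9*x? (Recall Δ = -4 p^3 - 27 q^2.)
Δ = 2916

For a depressed cubic x^3 + p x + q the discriminant is Δ = -4 p^3 - 27 q^2 = -4*(-9)^3 - 27*(0)^2 = 2916 - 0 = 2916.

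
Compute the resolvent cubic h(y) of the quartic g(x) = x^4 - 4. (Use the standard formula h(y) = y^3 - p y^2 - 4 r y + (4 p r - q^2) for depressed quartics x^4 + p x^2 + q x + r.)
h(y) = y^3 + 16*y

Identify coefficients: p = 0, q = 0, r = -4.
Plug into h(y) = y^3 - p y^2 - 4 r y + (4 p r - q^2):
  h(y) = y^3 - (0) y^2 - 4*(-4) y + (4*(0)*(-4) - (0)^2)
       = y^3 + (0) y^2 + (16) y + (0).
Simplifying: h(y) = y^3 + 16*y.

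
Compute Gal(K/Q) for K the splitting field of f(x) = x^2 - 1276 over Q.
Gal(K/Q) = Z/2Z (cyclic of order 2)

x^2 - 1276 is irreducible over Q since 1276 is not a rational square. The splitting field Q(sqrt(1276)) has degree 2 over Q, and its unique nontrivial automorphism is sqrt(1276) ↦ -sqrt(1276). Hence Gal(Q(sqrt(1276))/Q) = Z/2Z.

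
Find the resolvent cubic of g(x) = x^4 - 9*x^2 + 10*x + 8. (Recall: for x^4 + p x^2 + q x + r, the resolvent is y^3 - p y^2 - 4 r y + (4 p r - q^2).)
h(y) = y^3 + 9*y^2 - 32*y - 388

Identify coefficients: p = -9, q = 10, r = 8.
Plug into h(y) = y^3 - p y^2 - 4 r y + (4 p r - q^2):
  h(y) = y^3 - (-9) y^2 - 4*(8) y + (4*(-9)*(8) - (10)^2)
       = y^3 + (9) y^2 + (-32) y + (-388).
Simplifying: h(y) = y^3 + 9*y^2 - 32*y - 388.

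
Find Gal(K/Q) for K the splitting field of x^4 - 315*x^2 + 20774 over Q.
Gal(K/Q) = V_4 (Klein four-group, Z/2Z × Z/2Z)

f factors as (x^2 - 94)(x^2 - 221), so the splitting field is K = Q(sqrt(94), sqrt(221)). The elements 94, 221, 20774 are all non-squares in Q, so sqrt(94) and sqrt(221) generate independent quadratic extensions. Thus [K:Q] = 4 and Gal(K/Q) is generated by the two order-2 automorphisms sqrt(94) ↦ -sqrt(94) and sqrt(221) ↦ -sqrt(221), giving V_4.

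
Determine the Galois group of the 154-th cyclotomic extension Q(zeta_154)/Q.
|Gal(Q(zeta_154)/Q)| = phi(154) = 60; group ≅ (Z/154Z)^* ≅ Z/6Z × Z/10Z

The n-th cyclotomic polynomial Φ_154(x) is the minimal polynomial of zeta_154 over Q and has degree phi(154) = 60. So Q(zeta_154) is a degree-60 Galois extension with Galois group (Z/154Z)^*. By CRT, (Z/154Z)^* ≅ (Z/2Z)^* × (Z/7Z)^* × (Z/11Z)^*. Each prime-power unit group is (Z/2Z)^* ≅ trivial group (order 1); (Z/7Z)^* ≅ Z/6Z; (Z/11Z)^* ≅ Z/10Z. Hence Gal(Q(zeta_154)/Q) ≅ Z/6Z × Z/10Z.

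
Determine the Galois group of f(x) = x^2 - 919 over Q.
Gal(K/Q) = Z/2Z (cyclic of order 2)

x^2 - 919 is irreducible over Q since 919 is not a rational square. The splitting field Q(sqrt(919)) has degree 2 over Q, and its unique nontrivial automorphism is sqrt(919) ↦ -sqrt(919). Hence Gal(Q(sqrt(919))/Q) = Z/2Z.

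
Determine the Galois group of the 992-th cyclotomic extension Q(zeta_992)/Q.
|Gal(Q(zeta_992)/Q)| = phi(992) = 480; group ≅ (Z/992Z)^* ≅ Z/2Z × Z/8Z × Z/30Z

The n-th cyclotomic polynomial Φ_992(x) is the minimal polynomial of zeta_992 over Q and has degree phi(992) = 480. So Q(zeta_992) is a degree-480 Galois extension with Galois group (Z/992Z)^*. By CRT, (Z/992Z)^* ≅ (Z/32Z)^* × (Z/31Z)^*. Each prime-power unit group is (Z/32Z)^* ≅ Z/2Z × Z/8Z; (Z/31Z)^* ≅ Z/30Z. Hence Gal(Q(zeta_992)/Q) ≅ Z/2Z × Z/8Z × Z/30Z.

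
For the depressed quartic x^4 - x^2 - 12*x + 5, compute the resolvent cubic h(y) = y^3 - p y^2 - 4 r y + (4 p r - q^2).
h(y) = y^3 + y^2 - 20*y - 164

Identify coefficients: p = -1, q = -12, r = 5.
Plug into h(y) = y^3 - p y^2 - 4 r y + (4 p r - q^2):
  h(y) = y^3 - (-1) y^2 - 4*(5) y + (4*(-1)*(5) - (-12)^2)
       = y^3 + (1) y^2 + (-20) y + (-164).
Simplifying: h(y) = y^3 + y^2 - 20*y - 164.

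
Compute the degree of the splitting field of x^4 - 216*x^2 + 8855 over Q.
[K:Q] = 4

f factors as (x^2 - 55)(x^2 - 161); the splitting field is K = Q(sqrt(55), sqrt(161)). Since 55, 161, and 8855 are all non-squares in Q, the three subfields Q(sqrt(55)), Q(sqrt(161)), Q(sqrt(8855)) are distinct degree-2 extensions, so [K:Q] = 4 (Klein four Galois group).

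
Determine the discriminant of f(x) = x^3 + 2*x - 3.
Δ = -275

For a depressed cubic x^3 + p x + q the discriminant is Δ = -4 p^3 - 27 q^2 = -4*(2)^3 - 27*(-3)^2 = -32 - 243 = -275.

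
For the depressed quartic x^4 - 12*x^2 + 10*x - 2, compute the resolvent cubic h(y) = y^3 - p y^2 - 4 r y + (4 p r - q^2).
h(y) = y^3 + 12*y^2 + 8*y - 4

Identify coefficients: p = -12, q = 10, r = -2.
Plug into h(y) = y^3 - p y^2 - 4 r y + (4 p r - q^2):
  h(y) = y^3 - (-12) y^2 - 4*(-2) y + (4*(-12)*(-2) - (10)^2)
       = y^3 + (12) y^2 + (8) y + (-4).
Simplifying: h(y) = y^3 + 12*y^2 + 8*y - 4.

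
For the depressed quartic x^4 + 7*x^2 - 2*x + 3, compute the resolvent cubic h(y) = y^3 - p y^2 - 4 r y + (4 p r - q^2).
h(y) = y^3 - 7*y^2 - 12*y + 80

Identify coefficients: p = 7, q = -2, r = 3.
Plug into h(y) = y^3 - p y^2 - 4 r y + (4 p r - q^2):
  h(y) = y^3 - (7) y^2 - 4*(3) y + (4*(7)*(3) - (-2)^2)
       = y^3 + (-7) y^2 + (-12) y + (80).
Simplifying: h(y) = y^3 - 7*y^2 - 12*y + 80.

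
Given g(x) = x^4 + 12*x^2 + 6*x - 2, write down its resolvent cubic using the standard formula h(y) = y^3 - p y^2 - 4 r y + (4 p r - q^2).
h(y) = y^3 - 12*y^2 + 8*y - 132

Identify coefficients: p = 12, q = 6, r = -2.
Plug into h(y) = y^3 - p y^2 - 4 r y + (4 p r - q^2):
  h(y) = y^3 - (12) y^2 - 4*(-2) y + (4*(12)*(-2) - (6)^2)
       = y^3 + (-12) y^2 + (8) y + (-132).
Simplifying: h(y) = y^3 - 12*y^2 + 8*y - 132.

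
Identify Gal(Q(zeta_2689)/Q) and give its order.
|Gal(Q(zeta_2689)/Q)| = phi(2689) = 2688; group ≅ (Z/2689Z)^* ≅ Z/2688Z

The n-th cyclotomic polynomial Φ_2689(x) is the minimal polynomial of zeta_2689 over Q and has degree phi(2689) = 2688. So Q(zeta_2689) is a degree-2688 Galois extension with Galois group (Z/2689Z)^*. (Z/2689Z)^* is cyclic since 2689 is an odd prime power (or 4). Hence Gal(Q(zeta_2689)/Q) ≅ Z/2688Z.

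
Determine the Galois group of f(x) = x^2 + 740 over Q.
Gal(K/Q) = Z/2Z (cyclic of order 2)

x^2 + 740 is irreducible over Q since -740 is not a rational square. The splitting field Q(sqrt(-740)) has degree 2 over Q, and its unique nontrivial automorphism is sqrt(-740) ↦ -sqrt(-740). Hence Gal(Q(sqrt(-740))/Q) = Z/2Z.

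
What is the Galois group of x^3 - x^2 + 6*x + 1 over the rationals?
Gal(K/Q) = S_3 (symmetric group of order 6)

Compute the discriminant of x^3 + (-1)*x^2 + (6)*x + (1): Δ = -959. Since Δ is not a rational square, the Galois group is not contained in A_3; it must be the full S_3 (irreducibility of the cubic rules out anything smaller).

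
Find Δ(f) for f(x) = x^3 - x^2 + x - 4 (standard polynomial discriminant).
Δ = -379

For x^3 + a x^2 + b x + c the discriminant is Δ = 18 a b c - 4 a^3 c + a^2 b^2 - 4 b^3 - 27 c^2.
Plug a = -1, b = 1, c = -4:
  18*(-1)*(1)*(-4) - 4*(-1)^3*(-4) + (-1)^2*(1)^2 - 4*(1)^3 - 27*(-4)^2
  = 72 + (-16) + 1 + (-4) + (-432)
  = -379.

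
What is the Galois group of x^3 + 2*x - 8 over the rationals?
Gal(K/Q) = S_3 (symmetric group of order 6)

Compute the discriminant of x^3 + (0)*x^2 + (2)*x + (-8): Δ = -1760. Since Δ is not a rational square, the Galois group is not contained in A_3; it must be the full S_3 (irreducibility of the cubic rules out anything smaller).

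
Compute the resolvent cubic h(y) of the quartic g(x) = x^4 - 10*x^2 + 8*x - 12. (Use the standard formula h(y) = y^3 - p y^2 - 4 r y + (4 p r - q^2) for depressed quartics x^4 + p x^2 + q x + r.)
h(y) = y^3 + 10*y^2 + 48*y + 416

Identify coefficients: p = -10, q = 8, r = -12.
Plug into h(y) = y^3 - p y^2 - 4 r y + (4 p r - q^2):
  h(y) = y^3 - (-10) y^2 - 4*(-12) y + (4*(-10)*(-12) - (8)^2)
       = y^3 + (10) y^2 + (48) y + (416).
Simplifying: h(y) = y^3 + 10*y^2 + 48*y + 416.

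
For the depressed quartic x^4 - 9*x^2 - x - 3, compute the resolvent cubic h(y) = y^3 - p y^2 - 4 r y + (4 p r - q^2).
h(y) = y^3 + 9*y^2 + 12*y + 107

Identify coefficients: p = -9, q = -1, r = -3.
Plug into h(y) = y^3 - p y^2 - 4 r y + (4 p r - q^2):
  h(y) = y^3 - (-9) y^2 - 4*(-3) y + (4*(-9)*(-3) - (-1)^2)
       = y^3 + (9) y^2 + (12) y + (107).
Simplifying: h(y) = y^3 + 9*y^2 + 12*y + 107.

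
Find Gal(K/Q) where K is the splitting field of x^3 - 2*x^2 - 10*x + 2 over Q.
Gal(K/Q) = S_3 (symmetric group of order 6)

Compute the discriminant of x^3 + (-2)*x^2 + (-10)*x + (2): Δ = 5076. Since Δ is not a rational square, the Galois group is not contained in A_3; it must be the full S_3 (irreducibility of the cubic rules out anything smaller).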